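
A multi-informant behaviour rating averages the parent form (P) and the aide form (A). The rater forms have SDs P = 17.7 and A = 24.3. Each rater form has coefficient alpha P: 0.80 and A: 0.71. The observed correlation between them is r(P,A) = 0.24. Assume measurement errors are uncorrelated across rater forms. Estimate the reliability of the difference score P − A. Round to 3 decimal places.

Var(P−A) = 17.7² + 24.3² − 2·17.7·24.3·0.24 = 903.78 − 206.453 = 697.327.
Under uncorrelated errors the observed covariances equal the true-score covariances, so only the own-variance terms attenuate.
True-score variance = [17.7²·0.80 + 24.3²·0.71] − 206.453 = 669.88 − 206.453 = 463.427.
Reliability = 463.427 / 697.327 = 0.665.

0.665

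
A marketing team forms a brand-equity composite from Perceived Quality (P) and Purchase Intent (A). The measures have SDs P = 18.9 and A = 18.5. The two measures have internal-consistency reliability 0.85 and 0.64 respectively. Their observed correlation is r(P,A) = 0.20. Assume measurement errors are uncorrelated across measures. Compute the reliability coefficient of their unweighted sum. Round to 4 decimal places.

Var(P+A) = 18.9² + 18.5² + 2·[18.9·18.5·0.20] = 699.46 + 139.86 = 839.32.
Under uncorrelated errors the observed covariances equal the true-score covariances, so only the own-variance terms attenuate.
True-score variance = [18.9²·0.85 + 18.5²·0.64] + 139.86 = 522.668 + 139.86 = 662.528.
Reliability = 662.528 / 839.32 = 0.7894.

0.7894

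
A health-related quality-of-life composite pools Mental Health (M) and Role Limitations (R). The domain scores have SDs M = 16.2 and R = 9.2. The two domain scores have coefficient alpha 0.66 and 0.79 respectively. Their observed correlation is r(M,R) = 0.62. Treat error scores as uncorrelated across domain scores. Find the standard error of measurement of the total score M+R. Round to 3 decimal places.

Var(total) = 347.08 + 184.81 = 531.89.
True-score variance = 240.076 + 184.81 = 424.886, so reliability = 0.7988.
Error variance = 531.89 − 424.886 = 107.004; SEM = √107.004 = 10.344.

10.344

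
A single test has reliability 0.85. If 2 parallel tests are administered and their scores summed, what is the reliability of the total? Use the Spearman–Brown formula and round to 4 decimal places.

0.9189

ρ_k = kρ / (1 + (k−1)ρ) = 2·0.85 / (1 + 1·0.85) = 1.700 / 1.850 = 0.9189.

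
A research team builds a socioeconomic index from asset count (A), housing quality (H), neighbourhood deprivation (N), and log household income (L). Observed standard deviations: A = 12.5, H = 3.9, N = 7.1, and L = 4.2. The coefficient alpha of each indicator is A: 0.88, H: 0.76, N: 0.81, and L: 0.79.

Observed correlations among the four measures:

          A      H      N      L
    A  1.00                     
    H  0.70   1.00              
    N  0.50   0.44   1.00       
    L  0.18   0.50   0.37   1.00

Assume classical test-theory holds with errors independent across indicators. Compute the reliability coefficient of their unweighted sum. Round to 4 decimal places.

Var(A+H+N+L) = 12.5² + 3.9² + 7.1² + 4.2² + 2·[12.5·3.9·0.70 + 12.5·7.1·0.50 + 12.5·4.2·0.18 + 3.9·7.1·0.44 + 3.9·4.2·0.50 + 7.1·4.2·0.37] = 239.51 + 238.714 = 478.224.
Under uncorrelated errors the observed covariances equal the true-score covariances, so only the own-variance terms attenuate.
True-score variance = [12.5²·0.88 + 3.9²·0.76 + 7.1²·0.81 + 4.2²·0.79] + 238.714 = 203.827 + 238.714 = 442.541.
Reliability = 442.541 / 478.224 = 0.9254.

0.9254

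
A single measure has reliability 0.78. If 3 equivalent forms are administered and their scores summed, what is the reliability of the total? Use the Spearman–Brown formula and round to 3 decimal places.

0.914

ρ_k = kρ / (1 + (k−1)ρ) = 3·0.78 / (1 + 2·0.78) = 2.340 / 2.560 = 0.914.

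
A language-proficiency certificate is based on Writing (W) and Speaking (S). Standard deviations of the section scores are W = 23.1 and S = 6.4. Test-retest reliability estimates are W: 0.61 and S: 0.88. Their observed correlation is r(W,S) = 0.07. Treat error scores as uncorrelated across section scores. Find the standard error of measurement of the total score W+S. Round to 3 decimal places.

Var(total) = 574.57 + 20.6976 = 595.268.
True-score variance = 361.547 + 20.6976 = 382.245, so reliability = 0.6421.
Error variance = 595.268 − 382.245 = 213.023; SEM = √213.023 = 14.595.

14.595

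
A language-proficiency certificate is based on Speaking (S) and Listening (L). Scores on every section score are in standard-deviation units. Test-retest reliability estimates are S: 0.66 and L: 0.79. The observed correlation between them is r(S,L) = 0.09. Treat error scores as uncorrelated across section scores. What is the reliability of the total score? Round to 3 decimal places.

Var(S+L) = 2 + 2·[0.09] = 2 + 0.18 = 2.18.
Because errors are independent across components, Cov(Tᵢ,Tⱼ) = Cov(Xᵢ,Xⱼ); the off-diagonal part of the true-score variance is the same as above.
True-score variance = [0.66 + 0.79] + 0.18 = 1.45 + 0.18 = 1.63.
Reliability = 1.63 / 2.18 = 0.748.

0.748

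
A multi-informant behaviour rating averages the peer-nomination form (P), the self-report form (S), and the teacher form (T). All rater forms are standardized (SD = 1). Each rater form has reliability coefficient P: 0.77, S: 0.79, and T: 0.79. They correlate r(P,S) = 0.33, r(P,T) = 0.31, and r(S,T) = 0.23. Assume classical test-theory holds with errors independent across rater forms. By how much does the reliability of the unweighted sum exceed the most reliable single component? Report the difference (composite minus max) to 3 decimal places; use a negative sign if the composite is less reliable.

0.073

Var(sum) = 3 + 1.74 = 4.74; true-score variance = 2.35 + 1.74 = 4.09; composite reliability = 0.8629.
Max component reliability = 0.7900.
Difference = 0.8629 − 0.7900 = 0.073.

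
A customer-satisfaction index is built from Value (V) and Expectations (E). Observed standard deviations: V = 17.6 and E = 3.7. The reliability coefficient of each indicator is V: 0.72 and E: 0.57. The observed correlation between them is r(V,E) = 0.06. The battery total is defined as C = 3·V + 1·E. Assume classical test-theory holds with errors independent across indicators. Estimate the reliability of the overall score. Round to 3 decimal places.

Var(C) = 3²·17.6² + 3.7² + 2·[3·17.6·3.7·0.06] = 2801.53 + 23.4432 = 2824.97.
With uncorrelated errors the cross-covariances are all true-score covariance, so they carry over unchanged; only the diagonal terms shrink to ρᵢσᵢ².
True-score variance = [3²·17.6²·0.72 + 3.7²·0.57] + 23.4432 = 2015.05 + 23.4432 = 2038.49.
Reliability = 2038.49 / 2824.97 = 0.722.

0.722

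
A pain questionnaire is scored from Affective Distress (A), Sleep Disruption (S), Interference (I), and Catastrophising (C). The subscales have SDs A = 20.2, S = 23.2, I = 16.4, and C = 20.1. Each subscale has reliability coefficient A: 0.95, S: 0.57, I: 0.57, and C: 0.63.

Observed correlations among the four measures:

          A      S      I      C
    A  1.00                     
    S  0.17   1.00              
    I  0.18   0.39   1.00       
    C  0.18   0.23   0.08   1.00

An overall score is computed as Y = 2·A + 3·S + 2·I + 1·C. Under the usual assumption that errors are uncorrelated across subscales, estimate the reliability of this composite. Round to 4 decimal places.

0.7726

Var(Y) = 2²·20.2² + 3²·23.2² + 2²·16.4² + 20.1² + 2·[6·20.2·23.2·0.17 + 4·20.2·16.4·0.18 + 2·20.2·20.1·0.18 + 6·23.2·16.4·0.39 + 3·23.2·20.1·0.23 + 2·16.4·20.1·0.08] = 7956.17 + 4255.06 = 12211.2.
With uncorrelated errors the cross-covariances are all true-score covariance, so they carry over unchanged; only the diagonal terms shrink to ρᵢσᵢ².
True-score variance = [2²·20.2²·0.95 + 3²·23.2²·0.57 + 2²·16.4²·0.57 + 20.1²·0.63] + 4255.06 = 5179.48 + 4255.06 = 9434.53.
Reliability = 9434.53 / 12211.2 = 0.7726.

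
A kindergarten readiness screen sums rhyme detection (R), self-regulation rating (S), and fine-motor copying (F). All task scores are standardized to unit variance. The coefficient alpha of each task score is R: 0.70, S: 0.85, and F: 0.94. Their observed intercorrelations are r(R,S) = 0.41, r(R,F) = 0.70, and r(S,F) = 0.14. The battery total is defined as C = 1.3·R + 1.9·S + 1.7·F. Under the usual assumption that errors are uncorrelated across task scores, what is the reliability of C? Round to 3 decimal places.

0.914

Var(C) = 1.3² + 1.9² + 1.7² + 2·[2.47·0.41 + 2.21·0.70 + 3.23·0.14] = 8.19 + 6.0238 = 14.2138.
Because errors are independent across components, Cov(Tᵢ,Tⱼ) = Cov(Xᵢ,Xⱼ); the off-diagonal part of the true-score variance is the same as above.
True-score variance = [1.3²·0.70 + 1.9²·0.85 + 1.7²·0.94] + 6.0238 = 6.9681 + 6.0238 = 12.9919.
Reliability = 12.9919 / 14.2138 = 0.914.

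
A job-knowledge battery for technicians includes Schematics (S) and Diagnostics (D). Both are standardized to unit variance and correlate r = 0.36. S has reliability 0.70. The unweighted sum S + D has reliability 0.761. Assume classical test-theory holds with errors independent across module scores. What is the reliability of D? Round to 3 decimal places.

Var(S+D) = 2 + 2·0.36 = 2.720.
True-score variance = ρ_S + ρ_D + 2·0.36, so 0.761 = (0.70 + ρ_D + 0.72) / 2.720.
ρ_D = 0.761·2.720 − 0.70 − 0.72 = 0.650.

0.650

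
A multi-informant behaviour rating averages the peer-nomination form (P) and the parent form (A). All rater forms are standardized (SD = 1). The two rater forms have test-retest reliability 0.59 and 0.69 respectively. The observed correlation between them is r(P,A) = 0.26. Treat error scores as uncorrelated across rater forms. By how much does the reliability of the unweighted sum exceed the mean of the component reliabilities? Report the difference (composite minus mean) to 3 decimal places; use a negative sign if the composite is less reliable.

0.074

Var(sum) = 2 + 0.52 = 2.52; true-score variance = 1.28 + 0.52 = 1.8; composite reliability = 0.7143.
Mean component reliability = 0.6400.
Difference = 0.7143 − 0.6400 = 0.074.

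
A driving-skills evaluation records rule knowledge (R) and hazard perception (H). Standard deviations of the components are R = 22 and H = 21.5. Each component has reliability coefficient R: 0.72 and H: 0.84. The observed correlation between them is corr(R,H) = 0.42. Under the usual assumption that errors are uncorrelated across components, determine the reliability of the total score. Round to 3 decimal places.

Var(R+H) = 22² + 21.5² + 2·[22·21.5·0.42] = 946.25 + 397.32 = 1343.57.
With uncorrelated errors the cross-covariances are all true-score covariance, so they carry over unchanged; only the diagonal terms shrink to ρᵢσᵢ².
True-score variance = [22²·0.72 + 21.5²·0.84] + 397.32 = 736.77 + 397.32 = 1134.09.
Reliability = 1134.09 / 1343.57 = 0.844.

0.844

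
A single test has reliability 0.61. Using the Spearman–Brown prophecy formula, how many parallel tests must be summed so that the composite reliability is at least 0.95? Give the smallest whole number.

13

k ≥ ρ*(1−ρ₁)/(ρ₁(1−ρ*)) = 0.95·0.39 / (0.61·0.05) = 12.148.
Smallest integer k = 13.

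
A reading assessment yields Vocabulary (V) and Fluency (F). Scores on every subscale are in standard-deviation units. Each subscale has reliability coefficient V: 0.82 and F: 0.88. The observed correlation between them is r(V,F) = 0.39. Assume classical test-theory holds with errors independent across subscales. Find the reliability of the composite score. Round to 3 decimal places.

Var(V+F) = 2 + 2·[0.39] = 2 + 0.78 = 2.78.
Under uncorrelated errors the observed covariances equal the true-score covariances, so only the own-variance terms attenuate.
True-score variance = [0.82 + 0.88] + 0.78 = 1.7 + 0.78 = 2.48.
Reliability = 2.48 / 2.78 = 0.892.

0.892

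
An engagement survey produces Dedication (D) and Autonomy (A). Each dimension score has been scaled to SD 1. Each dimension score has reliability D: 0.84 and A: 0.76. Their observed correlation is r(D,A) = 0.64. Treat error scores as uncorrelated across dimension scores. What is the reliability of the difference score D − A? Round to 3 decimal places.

Var(D−A) = 1 + 1 − 2·0.64 = 2 − 1.28 = 0.72.
Because errors are independent across components, Cov(Tᵢ,Tⱼ) = Cov(Xᵢ,Xⱼ); the off-diagonal part of the true-score variance is the same as above.
True-score variance = [0.84 + 0.76] − 1.28 = 1.6 − 1.28 = 0.32.
Reliability = 0.32 / 0.72 = 0.444.

0.444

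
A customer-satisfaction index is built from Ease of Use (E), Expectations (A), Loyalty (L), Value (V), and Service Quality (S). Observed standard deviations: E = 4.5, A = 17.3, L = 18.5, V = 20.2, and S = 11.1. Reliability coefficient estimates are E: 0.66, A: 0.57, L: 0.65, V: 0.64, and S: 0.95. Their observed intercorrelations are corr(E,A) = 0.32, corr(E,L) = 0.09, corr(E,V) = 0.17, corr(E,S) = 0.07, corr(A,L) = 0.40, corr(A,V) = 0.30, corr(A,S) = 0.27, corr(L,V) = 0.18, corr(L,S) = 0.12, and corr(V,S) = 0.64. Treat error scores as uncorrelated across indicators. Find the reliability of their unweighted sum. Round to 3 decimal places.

0.825

Var(E+A+L+V+S) = 4.5² + 17.3² + 18.5² + 20.2² + 11.1² + 2·[4.5·17.3·0.32 + 4.5·18.5·0.09 + 4.5·20.2·0.17 + 4.5·11.1·0.07 + 17.3·18.5·0.40 + 17.3·20.2·0.30 + 17.3·11.1·0.27 + 18.5·20.2·0.18 + 18.5·11.1·0.12 + 20.2·11.1·0.64] = 1193.04 + 1142.94 = 2335.98.
Because errors are independent across components, Cov(Tᵢ,Tⱼ) = Cov(Xᵢ,Xⱼ); the off-diagonal part of the true-score variance is the same as above.
True-score variance = [4.5²·0.66 + 17.3²·0.57 + 18.5²·0.65 + 20.2²·0.64 + 11.1²·0.95] + 1142.94 = 784.618 + 1142.94 = 1927.56.
Reliability = 1927.56 / 2335.98 = 0.825.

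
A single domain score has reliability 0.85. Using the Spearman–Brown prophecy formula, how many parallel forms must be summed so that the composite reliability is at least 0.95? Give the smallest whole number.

k ≥ ρ*(1−ρ₁)/(ρ₁(1−ρ*)) = 0.95·0.15 / (0.85·0.05) = 3.353.
Smallest integer k = 4.

4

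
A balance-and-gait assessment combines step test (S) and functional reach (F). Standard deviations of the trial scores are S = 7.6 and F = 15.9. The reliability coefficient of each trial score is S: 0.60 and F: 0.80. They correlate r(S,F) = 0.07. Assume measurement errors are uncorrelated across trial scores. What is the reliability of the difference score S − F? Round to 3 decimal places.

Var(S−F) = 7.6² + 15.9² − 2·7.6·15.9·0.07 = 310.57 − 16.9176 = 293.652.
Under uncorrelated errors the observed covariances equal the true-score covariances, so only the own-variance terms attenuate.
True-score variance = [7.6²·0.60 + 15.9²·0.80] − 16.9176 = 236.904 − 16.9176 = 219.986.
Reliability = 219.986 / 293.652 = 0.749.

0.749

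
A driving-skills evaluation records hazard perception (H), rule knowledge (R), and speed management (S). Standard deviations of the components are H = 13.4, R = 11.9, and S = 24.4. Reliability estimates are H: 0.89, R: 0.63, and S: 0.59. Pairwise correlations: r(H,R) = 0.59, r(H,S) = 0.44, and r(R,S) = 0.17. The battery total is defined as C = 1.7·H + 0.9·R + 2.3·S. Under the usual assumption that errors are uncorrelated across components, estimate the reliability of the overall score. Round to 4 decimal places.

Var(C) = 1.7²·13.4² + 0.9²·11.9² + 2.3²·24.4² + 2·[1.53·13.4·11.9·0.59 + 3.91·13.4·24.4·0.44 + 2.07·11.9·24.4·0.17] = 3783.09 + 1617.25 = 5400.34.
Because errors are independent across components, Cov(Tᵢ,Tⱼ) = Cov(Xᵢ,Xⱼ); the off-diagonal part of the true-score variance is the same as above.
True-score variance = [1.7²·13.4²·0.89 + 0.9²·11.9²·0.63 + 2.3²·24.4²·0.59] + 1617.25 = 2392.29 + 1617.25 = 4009.54.
Reliability = 4009.54 / 5400.34 = 0.7425.

0.7425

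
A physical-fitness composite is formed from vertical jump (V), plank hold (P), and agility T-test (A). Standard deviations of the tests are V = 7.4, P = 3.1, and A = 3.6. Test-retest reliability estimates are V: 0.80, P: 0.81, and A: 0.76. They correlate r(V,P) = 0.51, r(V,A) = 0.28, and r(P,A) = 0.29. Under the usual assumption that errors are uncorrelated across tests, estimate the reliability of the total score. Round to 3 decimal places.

0.870

Var(V+P+A) = 7.4² + 3.1² + 3.6² + 2·[7.4·3.1·0.51 + 7.4·3.6·0.28 + 3.1·3.6·0.29] = 77.33 + 44.79 = 122.12.
Under uncorrelated errors the observed covariances equal the true-score covariances, so only the own-variance terms attenuate.
True-score variance = [7.4²·0.80 + 3.1²·0.81 + 3.6²·0.76] + 44.79 = 61.4417 + 44.79 = 106.232.
Reliability = 106.232 / 122.12 = 0.870.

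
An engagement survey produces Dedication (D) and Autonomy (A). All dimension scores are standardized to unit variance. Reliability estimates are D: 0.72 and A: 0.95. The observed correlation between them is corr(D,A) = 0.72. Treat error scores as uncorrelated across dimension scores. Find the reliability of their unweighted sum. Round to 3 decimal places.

Var(D+A) = 2 + 2·[0.72] = 2 + 1.44 = 3.44.
With uncorrelated errors the cross-covariances are all true-score covariance, so they carry over unchanged; only the diagonal terms shrink to ρᵢσᵢ².
True-score variance = [0.72 + 0.95] + 1.44 = 1.67 + 1.44 = 3.11.
Reliability = 3.11 / 3.44 = 0.904.

0.904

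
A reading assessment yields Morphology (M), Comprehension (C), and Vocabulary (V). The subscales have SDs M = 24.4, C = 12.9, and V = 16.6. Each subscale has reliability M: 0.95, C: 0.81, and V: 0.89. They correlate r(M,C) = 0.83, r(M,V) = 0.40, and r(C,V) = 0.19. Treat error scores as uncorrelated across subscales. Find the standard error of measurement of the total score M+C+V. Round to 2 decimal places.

9.58

Var(total) = 1037.33 + 927.907 = 1965.24.
True-score variance = 945.632 + 927.907 = 1873.54, so reliability = 0.9533.
Error variance = 1965.24 − 1873.54 = 91.6975; SEM = √91.6975 = 9.58.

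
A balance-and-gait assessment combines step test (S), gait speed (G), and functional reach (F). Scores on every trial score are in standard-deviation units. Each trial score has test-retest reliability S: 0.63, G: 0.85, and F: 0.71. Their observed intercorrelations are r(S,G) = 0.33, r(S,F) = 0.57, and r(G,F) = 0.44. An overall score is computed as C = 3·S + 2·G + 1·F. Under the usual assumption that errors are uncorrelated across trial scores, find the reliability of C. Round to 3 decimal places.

Var(C) = 3² + 2² + 1 + 2·[6·0.33 + 3·0.57 + 2·0.44] = 14 + 9.14 = 23.14.
Under uncorrelated errors the observed covariances equal the true-score covariances, so only the own-variance terms attenuate.
True-score variance = [3²·0.63 + 2²·0.85 + 0.71] + 9.14 = 9.78 + 9.14 = 18.92.
Reliability = 18.92 / 23.14 = 0.818.

0.818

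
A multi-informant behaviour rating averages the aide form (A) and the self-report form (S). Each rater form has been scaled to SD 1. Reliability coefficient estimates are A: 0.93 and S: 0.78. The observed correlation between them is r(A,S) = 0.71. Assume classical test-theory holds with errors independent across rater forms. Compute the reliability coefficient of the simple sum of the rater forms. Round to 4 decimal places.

0.9152

Var(A+S) = 2 + 2·[0.71] = 2 + 1.42 = 3.42.
Because errors are independent across components, Cov(Tᵢ,Tⱼ) = Cov(Xᵢ,Xⱼ); the off-diagonal part of the true-score variance is the same as above.
True-score variance = [0.93 + 0.78] + 1.42 = 1.71 + 1.42 = 3.13.
Reliability = 3.13 / 3.42 = 0.9152.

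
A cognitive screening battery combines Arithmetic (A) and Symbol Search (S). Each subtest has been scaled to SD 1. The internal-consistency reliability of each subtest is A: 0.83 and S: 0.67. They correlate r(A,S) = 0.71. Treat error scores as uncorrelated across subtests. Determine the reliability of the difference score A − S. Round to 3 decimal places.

Var(A−S) = 1 + 1 − 2·0.71 = 2 − 1.42 = 0.58.
Under uncorrelated errors the observed covariances equal the true-score covariances, so only the own-variance terms attenuate.
True-score variance = [0.83 + 0.67] − 1.42 = 1.5 − 1.42 = 0.08.
Reliability = 0.08 / 0.58 = 0.138.

0.138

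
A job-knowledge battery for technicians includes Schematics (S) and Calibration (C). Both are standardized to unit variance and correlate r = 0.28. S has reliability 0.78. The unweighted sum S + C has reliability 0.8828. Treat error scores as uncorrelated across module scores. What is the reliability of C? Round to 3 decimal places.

Var(S+C) = 2 + 2·0.28 = 2.560.
True-score variance = ρ_S + ρ_C + 2·0.28, so 0.8828 = (0.78 + ρ_C + 0.56) / 2.560.
ρ_C = 0.8828·2.560 − 0.78 − 0.56 = 0.920.

0.920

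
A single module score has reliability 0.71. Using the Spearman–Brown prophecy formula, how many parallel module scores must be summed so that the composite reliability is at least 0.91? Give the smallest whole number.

k ≥ ρ*(1−ρ₁)/(ρ₁(1−ρ*)) = 0.91·0.29 / (0.71·0.09) = 4.130.
Smallest integer k = 5.

5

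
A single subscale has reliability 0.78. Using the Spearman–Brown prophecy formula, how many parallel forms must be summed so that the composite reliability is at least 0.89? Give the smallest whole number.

3

k ≥ ρ*(1−ρ₁)/(ρ₁(1−ρ*)) = 0.89·0.22 / (0.78·0.11) = 2.282.
Smallest integer k = 3.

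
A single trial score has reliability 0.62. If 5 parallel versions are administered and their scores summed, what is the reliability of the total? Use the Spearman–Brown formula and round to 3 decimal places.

0.891

ρ_k = kρ / (1 + (k−1)ρ) = 5·0.62 / (1 + 4·0.62) = 3.100 / 3.480 = 0.891.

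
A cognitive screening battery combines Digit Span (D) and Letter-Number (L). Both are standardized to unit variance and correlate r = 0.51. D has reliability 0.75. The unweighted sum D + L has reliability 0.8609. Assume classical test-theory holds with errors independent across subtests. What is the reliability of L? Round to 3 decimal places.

0.830

Var(D+L) = 2 + 2·0.51 = 3.020.
True-score variance = ρ_D + ρ_L + 2·0.51, so 0.8609 = (0.75 + ρ_L + 1.02) / 3.020.
ρ_L = 0.8609·3.020 − 0.75 − 1.02 = 0.830.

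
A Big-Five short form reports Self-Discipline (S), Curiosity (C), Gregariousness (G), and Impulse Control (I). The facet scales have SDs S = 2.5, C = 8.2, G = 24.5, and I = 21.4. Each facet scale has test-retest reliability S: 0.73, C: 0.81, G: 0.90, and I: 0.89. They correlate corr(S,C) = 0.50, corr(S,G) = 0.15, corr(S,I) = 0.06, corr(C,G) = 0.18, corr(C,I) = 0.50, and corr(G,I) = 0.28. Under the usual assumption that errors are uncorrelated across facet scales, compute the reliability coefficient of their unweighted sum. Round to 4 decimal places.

Var(S+C+G+I) = 2.5² + 8.2² + 24.5² + 21.4² + 2·[2.5·8.2·0.50 + 2.5·24.5·0.15 + 2.5·21.4·0.06 + 8.2·24.5·0.18 + 8.2·21.4·0.50 + 24.5·21.4·0.28] = 1131.7 + 586.707 = 1718.41.
Under uncorrelated errors the observed covariances equal the true-score covariances, so only the own-variance terms attenuate.
True-score variance = [2.5²·0.73 + 8.2²·0.81 + 24.5²·0.90 + 21.4²·0.89] + 586.707 = 1006.84 + 586.707 = 1593.54.
Reliability = 1593.54 / 1718.41 = 0.9273.

0.9273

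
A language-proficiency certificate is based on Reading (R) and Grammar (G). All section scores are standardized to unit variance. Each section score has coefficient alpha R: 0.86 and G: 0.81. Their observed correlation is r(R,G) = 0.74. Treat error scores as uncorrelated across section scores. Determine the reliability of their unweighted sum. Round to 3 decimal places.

0.905

Var(R+G) = 2 + 2·[0.74] = 2 + 1.48 = 3.48.
With uncorrelated errors the cross-covariances are all true-score covariance, so they carry over unchanged; only the diagonal terms shrink to ρᵢσᵢ².
True-score variance = [0.86 + 0.81] + 1.48 = 1.67 + 1.48 = 3.15.
Reliability = 3.15 / 3.48 = 0.905.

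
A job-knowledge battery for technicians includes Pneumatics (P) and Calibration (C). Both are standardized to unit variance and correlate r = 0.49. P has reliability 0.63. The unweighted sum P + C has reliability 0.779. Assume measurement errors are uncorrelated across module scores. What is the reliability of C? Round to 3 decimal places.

Var(P+C) = 2 + 2·0.49 = 2.980.
True-score variance = ρ_P + ρ_C + 2·0.49, so 0.779 = (0.63 + ρ_C + 0.98) / 2.980.
ρ_C = 0.779·2.980 − 0.63 − 0.98 = 0.711.

0.711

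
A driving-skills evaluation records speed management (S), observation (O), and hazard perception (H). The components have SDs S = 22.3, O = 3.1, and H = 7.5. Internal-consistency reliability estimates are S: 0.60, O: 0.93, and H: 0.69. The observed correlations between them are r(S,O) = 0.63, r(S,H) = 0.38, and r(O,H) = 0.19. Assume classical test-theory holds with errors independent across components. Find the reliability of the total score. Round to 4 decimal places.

0.7240

Var(S+O+H) = 22.3² + 3.1² + 7.5² + 2·[22.3·3.1·0.63 + 22.3·7.5·0.38 + 3.1·7.5·0.19] = 563.15 + 223.049 = 786.199.
Under uncorrelated errors the observed covariances equal the true-score covariances, so only the own-variance terms attenuate.
True-score variance = [22.3²·0.60 + 3.1²·0.93 + 7.5²·0.69] + 223.049 = 346.124 + 223.049 = 569.173.
Reliability = 569.173 / 786.199 = 0.7240.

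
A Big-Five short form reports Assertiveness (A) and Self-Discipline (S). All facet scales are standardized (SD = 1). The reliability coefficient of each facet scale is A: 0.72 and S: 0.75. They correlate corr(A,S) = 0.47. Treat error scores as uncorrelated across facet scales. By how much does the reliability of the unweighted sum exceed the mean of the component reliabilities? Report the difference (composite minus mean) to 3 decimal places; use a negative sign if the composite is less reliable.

Var(sum) = 2 + 0.94 = 2.94; true-score variance = 1.47 + 0.94 = 2.41; composite reliability = 0.8197.
Mean component reliability = 0.7350.
Difference = 0.8197 − 0.7350 = 0.085.

0.085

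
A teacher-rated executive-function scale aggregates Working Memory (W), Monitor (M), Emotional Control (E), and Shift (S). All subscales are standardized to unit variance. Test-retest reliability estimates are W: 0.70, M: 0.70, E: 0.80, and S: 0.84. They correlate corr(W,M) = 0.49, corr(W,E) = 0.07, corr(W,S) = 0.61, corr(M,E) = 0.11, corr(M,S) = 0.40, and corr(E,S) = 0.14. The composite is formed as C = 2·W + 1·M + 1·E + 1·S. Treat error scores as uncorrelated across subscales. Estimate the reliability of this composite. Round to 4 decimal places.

Var(C) = 2² + 1 + 1 + 1 + 2·[2·0.49 + 2·0.07 + 2·0.61 + 0.11 + 0.40 + 0.14] = 7 + 5.98 = 12.98.
With uncorrelated errors the cross-covariances are all true-score covariance, so they carry over unchanged; only the diagonal terms shrink to ρᵢσᵢ².
True-score variance = [2²·0.70 + 0.70 + 0.80 + 0.84] + 5.98 = 5.14 + 5.98 = 11.12.
Reliability = 11.12 / 12.98 = 0.8567.

0.8567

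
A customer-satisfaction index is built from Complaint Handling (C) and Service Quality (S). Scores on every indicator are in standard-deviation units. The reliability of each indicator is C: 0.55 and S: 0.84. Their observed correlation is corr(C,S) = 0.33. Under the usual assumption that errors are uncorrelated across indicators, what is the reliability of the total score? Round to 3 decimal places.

0.771

Var(C+S) = 2 + 2·[0.33] = 2 + 0.66 = 2.66.
Under uncorrelated errors the observed covariances equal the true-score covariances, so only the own-variance terms attenuate.
True-score variance = [0.55 + 0.84] + 0.66 = 1.39 + 0.66 = 2.05.
Reliability = 2.05 / 2.66 = 0.771.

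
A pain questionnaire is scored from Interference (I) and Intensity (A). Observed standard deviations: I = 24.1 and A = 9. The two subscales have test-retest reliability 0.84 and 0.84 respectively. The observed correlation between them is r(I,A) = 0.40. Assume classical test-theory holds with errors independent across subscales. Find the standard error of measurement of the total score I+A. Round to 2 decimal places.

10.29

Var(total) = 661.81 + 173.52 = 835.33.
True-score variance = 555.92 + 173.52 = 729.44, so reliability = 0.8732.
Error variance = 835.33 − 729.44 = 105.89; SEM = √105.89 = 10.29.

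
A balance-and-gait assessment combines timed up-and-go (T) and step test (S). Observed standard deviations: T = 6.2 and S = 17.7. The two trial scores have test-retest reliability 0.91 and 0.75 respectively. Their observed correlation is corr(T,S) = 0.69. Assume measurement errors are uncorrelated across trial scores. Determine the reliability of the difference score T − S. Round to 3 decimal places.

0.592

Var(T−S) = 6.2² + 17.7² − 2·6.2·17.7·0.69 = 351.73 − 151.441 = 200.289.
Under uncorrelated errors the observed covariances equal the true-score covariances, so only the own-variance terms attenuate.
True-score variance = [6.2²·0.91 + 17.7²·0.75] − 151.441 = 269.948 − 151.441 = 118.507.
Reliability = 118.507 / 200.289 = 0.592.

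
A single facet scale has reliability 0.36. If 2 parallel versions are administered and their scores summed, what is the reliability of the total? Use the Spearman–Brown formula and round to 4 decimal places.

ρ_k = kρ / (1 + (k−1)ρ) = 2·0.36 / (1 + 1·0.36) = 0.720 / 1.360 = 0.5294.

0.5294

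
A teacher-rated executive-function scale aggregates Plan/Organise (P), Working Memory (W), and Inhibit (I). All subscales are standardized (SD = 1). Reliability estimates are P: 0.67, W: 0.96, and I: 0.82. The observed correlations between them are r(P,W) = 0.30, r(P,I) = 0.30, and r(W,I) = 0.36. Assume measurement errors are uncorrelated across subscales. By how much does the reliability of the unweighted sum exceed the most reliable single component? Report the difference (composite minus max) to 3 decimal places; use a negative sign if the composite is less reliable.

Var(sum) = 3 + 1.92 = 4.92; true-score variance = 2.45 + 1.92 = 4.37; composite reliability = 0.8882.
Max component reliability = 0.9600.
Difference = 0.8882 − 0.9600 = -0.072.

-0.072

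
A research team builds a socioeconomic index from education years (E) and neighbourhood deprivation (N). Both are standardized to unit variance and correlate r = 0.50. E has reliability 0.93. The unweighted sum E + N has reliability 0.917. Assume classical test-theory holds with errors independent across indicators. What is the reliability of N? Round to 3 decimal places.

Var(E+N) = 2 + 2·0.50 = 3.000.
True-score variance = ρ_E + ρ_N + 2·0.50, so 0.917 = (0.93 + ρ_N + 1.00) / 3.000.
ρ_N = 0.917·3.000 − 0.93 − 1.00 = 0.821.

0.821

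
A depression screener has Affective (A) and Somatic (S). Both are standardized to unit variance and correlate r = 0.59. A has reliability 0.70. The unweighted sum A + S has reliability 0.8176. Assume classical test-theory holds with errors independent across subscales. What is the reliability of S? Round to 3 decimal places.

Var(A+S) = 2 + 2·0.59 = 3.180.
True-score variance = ρ_A + ρ_S + 2·0.59, so 0.8176 = (0.70 + ρ_S + 1.18) / 3.180.
ρ_S = 0.8176·3.180 − 0.70 − 1.18 = 0.720.

0.720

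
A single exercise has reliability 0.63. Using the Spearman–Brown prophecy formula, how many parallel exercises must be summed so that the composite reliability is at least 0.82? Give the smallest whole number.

k ≥ ρ*(1−ρ₁)/(ρ₁(1−ρ*)) = 0.82·0.37 / (0.63·0.18) = 2.675.
Smallest integer k = 3.

3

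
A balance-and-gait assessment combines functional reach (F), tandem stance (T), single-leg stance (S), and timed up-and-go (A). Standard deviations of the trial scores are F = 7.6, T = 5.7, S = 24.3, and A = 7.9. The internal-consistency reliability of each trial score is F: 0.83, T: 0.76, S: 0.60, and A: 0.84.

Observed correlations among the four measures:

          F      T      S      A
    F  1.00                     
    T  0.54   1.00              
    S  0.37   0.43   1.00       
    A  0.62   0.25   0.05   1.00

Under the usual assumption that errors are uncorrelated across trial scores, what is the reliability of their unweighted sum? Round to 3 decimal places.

Var(F+T+S+A) = 7.6² + 5.7² + 24.3² + 7.9² + 2·[7.6·5.7·0.54 + 7.6·24.3·0.37 + 7.6·7.9·0.62 + 5.7·24.3·0.43 + 5.7·7.9·0.25 + 24.3·7.9·0.05] = 743.15 + 418.729 = 1161.88.
Under uncorrelated errors the observed covariances equal the true-score covariances, so only the own-variance terms attenuate.
True-score variance = [7.6²·0.83 + 5.7²·0.76 + 24.3²·0.60 + 7.9²·0.84] + 418.729 = 479.352 + 418.729 = 898.081.
Reliability = 898.081 / 1161.88 = 0.773.

0.773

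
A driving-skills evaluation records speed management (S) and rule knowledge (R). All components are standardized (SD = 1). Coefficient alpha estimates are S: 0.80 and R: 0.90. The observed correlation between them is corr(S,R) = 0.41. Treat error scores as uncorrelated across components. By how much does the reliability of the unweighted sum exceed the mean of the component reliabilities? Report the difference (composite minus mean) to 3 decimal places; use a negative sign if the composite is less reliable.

Var(sum) = 2 + 0.82 = 2.82; true-score variance = 1.7 + 0.82 = 2.52; composite reliability = 0.8936.
Mean component reliability = 0.8500.
Difference = 0.8936 − 0.8500 = 0.044.

0.044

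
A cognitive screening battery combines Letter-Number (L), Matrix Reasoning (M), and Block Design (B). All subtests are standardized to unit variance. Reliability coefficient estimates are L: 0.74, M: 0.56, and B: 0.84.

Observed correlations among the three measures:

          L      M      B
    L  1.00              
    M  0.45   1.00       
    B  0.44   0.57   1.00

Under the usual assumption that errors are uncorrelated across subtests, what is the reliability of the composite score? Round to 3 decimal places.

Var(L+M+B) = 3 + 2·[0.45 + 0.44 + 0.57] = 3 + 2.92 = 5.92.
Under uncorrelated errors the observed covariances equal the true-score covariances, so only the own-variance terms attenuate.
True-score variance = [0.74 + 0.56 + 0.84] + 2.92 = 2.14 + 2.92 = 5.06.
Reliability = 5.06 / 5.92 = 0.855.

0.855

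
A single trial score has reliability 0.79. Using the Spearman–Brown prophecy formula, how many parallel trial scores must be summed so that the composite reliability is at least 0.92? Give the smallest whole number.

k ≥ ρ*(1−ρ₁)/(ρ₁(1−ρ*)) = 0.92·0.21 / (0.79·0.08) = 3.057.
Smallest integer k = 4.

4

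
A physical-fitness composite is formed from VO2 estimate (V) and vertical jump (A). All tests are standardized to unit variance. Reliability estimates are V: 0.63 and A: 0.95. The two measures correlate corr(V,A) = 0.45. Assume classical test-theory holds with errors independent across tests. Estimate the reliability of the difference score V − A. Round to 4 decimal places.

Var(V−A) = 1 + 1 − 2·0.45 = 2 − 0.9 = 1.1.
Because errors are independent across components, Cov(Tᵢ,Tⱼ) = Cov(Xᵢ,Xⱼ); the off-diagonal part of the true-score variance is the same as above.
True-score variance = [0.63 + 0.95] − 0.9 = 1.58 − 0.9 = 0.68.
Reliability = 0.68 / 1.1 = 0.6182.

0.6182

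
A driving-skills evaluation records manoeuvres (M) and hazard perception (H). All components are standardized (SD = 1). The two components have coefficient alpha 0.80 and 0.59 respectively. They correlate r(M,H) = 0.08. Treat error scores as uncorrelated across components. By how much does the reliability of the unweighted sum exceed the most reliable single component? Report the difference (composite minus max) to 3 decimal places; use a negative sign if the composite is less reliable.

-0.082

Var(sum) = 2 + 0.16 = 2.16; true-score variance = 1.39 + 0.16 = 1.55; composite reliability = 0.7176.
Max component reliability = 0.8000.
Difference = 0.7176 − 0.8000 = -0.082.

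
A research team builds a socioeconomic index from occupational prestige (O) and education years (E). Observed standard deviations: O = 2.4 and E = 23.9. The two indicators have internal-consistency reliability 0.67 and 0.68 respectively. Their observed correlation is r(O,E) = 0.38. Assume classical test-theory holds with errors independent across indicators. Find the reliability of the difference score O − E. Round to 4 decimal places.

Var(O−E) = 2.4² + 23.9² − 2·2.4·23.9·0.38 = 576.97 − 43.5936 = 533.376.
Under uncorrelated errors the observed covariances equal the true-score covariances, so only the own-variance terms attenuate.
True-score variance = [2.4²·0.67 + 23.9²·0.68] − 43.5936 = 392.282 − 43.5936 = 348.688.
Reliability = 348.688 / 533.376 = 0.6537.

0.6537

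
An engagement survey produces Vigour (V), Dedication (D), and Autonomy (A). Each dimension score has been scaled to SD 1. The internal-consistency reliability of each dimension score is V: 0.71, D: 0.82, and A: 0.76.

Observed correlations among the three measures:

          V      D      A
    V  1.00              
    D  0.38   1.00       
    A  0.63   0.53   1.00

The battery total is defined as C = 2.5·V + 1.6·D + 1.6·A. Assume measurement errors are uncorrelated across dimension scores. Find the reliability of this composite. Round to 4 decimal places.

0.8697

Var(C) = 2.5² + 1.6² + 1.6² + 2·[4·0.38 + 4·0.63 + 2.56·0.53] = 11.37 + 10.7936 = 22.1636.
Under uncorrelated errors the observed covariances equal the true-score covariances, so only the own-variance terms attenuate.
True-score variance = [2.5²·0.71 + 1.6²·0.82 + 1.6²·0.76] + 10.7936 = 8.4823 + 10.7936 = 19.2759.
Reliability = 19.2759 / 22.1636 = 0.8697.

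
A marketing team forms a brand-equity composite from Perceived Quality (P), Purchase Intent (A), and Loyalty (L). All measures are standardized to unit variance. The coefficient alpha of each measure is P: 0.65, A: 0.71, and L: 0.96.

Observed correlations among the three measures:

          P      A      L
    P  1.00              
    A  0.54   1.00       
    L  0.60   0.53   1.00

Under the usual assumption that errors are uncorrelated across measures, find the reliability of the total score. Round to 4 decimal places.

Var(P+A+L) = 3 + 2·[0.54 + 0.60 + 0.53] = 3 + 3.34 = 6.34.
Because errors are independent across components, Cov(Tᵢ,Tⱼ) = Cov(Xᵢ,Xⱼ); the off-diagonal part of the true-score variance is the same as above.
True-score variance = [0.65 + 0.71 + 0.96] + 3.34 = 2.32 + 3.34 = 5.66.
Reliability = 5.66 / 6.34 = 0.8927.

0.8927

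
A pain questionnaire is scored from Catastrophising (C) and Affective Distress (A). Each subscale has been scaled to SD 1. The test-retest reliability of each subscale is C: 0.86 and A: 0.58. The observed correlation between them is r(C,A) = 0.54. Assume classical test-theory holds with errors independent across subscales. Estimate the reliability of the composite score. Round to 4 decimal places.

Var(C+A) = 2 + 2·[0.54] = 2 + 1.08 = 3.08.
Because errors are independent across components, Cov(Tᵢ,Tⱼ) = Cov(Xᵢ,Xⱼ); the off-diagonal part of the true-score variance is the same as above.
True-score variance = [0.86 + 0.58] + 1.08 = 1.44 + 1.08 = 2.52.
Reliability = 2.52 / 3.08 = 0.8182.

0.8182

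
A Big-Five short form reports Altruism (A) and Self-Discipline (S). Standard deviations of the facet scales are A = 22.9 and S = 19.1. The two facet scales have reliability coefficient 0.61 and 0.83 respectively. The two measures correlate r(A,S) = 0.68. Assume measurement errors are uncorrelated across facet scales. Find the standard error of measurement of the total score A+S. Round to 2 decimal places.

Var(total) = 889.22 + 594.85 = 1484.07.
True-score variance = 622.682 + 594.85 = 1217.53, so reliability = 0.8204.
Error variance = 1484.07 − 1217.53 = 266.538; SEM = √266.538 = 16.33.

16.33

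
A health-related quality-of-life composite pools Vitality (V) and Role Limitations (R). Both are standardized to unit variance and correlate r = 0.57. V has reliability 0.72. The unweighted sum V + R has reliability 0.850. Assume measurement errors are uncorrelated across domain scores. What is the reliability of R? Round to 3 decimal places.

0.809

Var(V+R) = 2 + 2·0.57 = 3.140.
True-score variance = ρ_V + ρ_R + 2·0.57, so 0.850 = (0.72 + ρ_R + 1.14) / 3.140.
ρ_R = 0.850·3.140 − 0.72 − 1.14 = 0.809.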